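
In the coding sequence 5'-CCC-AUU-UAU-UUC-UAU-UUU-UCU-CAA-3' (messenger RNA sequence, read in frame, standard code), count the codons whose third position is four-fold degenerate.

Codon 1 CCC (Pro): third position 4-fold.
Codon 2 AUU (Ile): third position 3-fold.
Codon 3 UAU (Tyr): third position 2-fold.
Codon 4 UUC (Phe): third position 2-fold.
Codon 5 UAU (Tyr): third position 2-fold.
Codon 6 UUU (Phe): third position 2-fold.
Codon 7 UCU (Ser): third position 4-fold.
Codon 8 CAA (Gln): third position 2-fold.
Four-fold degenerate third positions: 2.

2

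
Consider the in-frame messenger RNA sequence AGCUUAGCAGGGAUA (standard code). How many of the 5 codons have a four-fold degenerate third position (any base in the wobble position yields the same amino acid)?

Codon 1 AGC (Ser): third position 2-fold.
Codon 2 UUA (Leu): third position 2-fold.
Codon 3 GCA (Ala): third position 4-fold.
Codon 4 GGG (Gly): third position 4-fold.
Codon 5 AUA (Ile): third position 3-fold.
Four-fold degenerate third positions: 2.

2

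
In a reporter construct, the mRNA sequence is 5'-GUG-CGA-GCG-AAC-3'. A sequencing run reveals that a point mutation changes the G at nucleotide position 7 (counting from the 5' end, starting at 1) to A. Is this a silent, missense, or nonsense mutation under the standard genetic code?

Position 7 falls in codon 3: GCG → Ala.
After the substitution the codon is ACG → Thr.
Ala ≠ Thr, so this is a missense mutation.

missense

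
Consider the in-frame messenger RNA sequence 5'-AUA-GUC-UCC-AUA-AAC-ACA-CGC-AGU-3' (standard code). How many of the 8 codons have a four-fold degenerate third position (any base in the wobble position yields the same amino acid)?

4

Codon 1 AUA (Ile): third position 3-fold.
Codon 2 GUC (Val): third position 4-fold.
Codon 3 UCC (Ser): third position 4-fold.
Codon 4 AUA (Ile): third position 3-fold.
Codon 5 AAC (Asn): third position 2-fold.
Codon 6 ACA (Thr): third position 4-fold.
Codon 7 CGC (Arg): third position 4-fold.
Codon 8 AGU (Ser): third position 2-fold.
Four-fold degenerate third positions: 4.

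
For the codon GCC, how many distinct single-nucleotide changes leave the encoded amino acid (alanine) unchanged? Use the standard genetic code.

3

Position 1: none → 0 synonymous.
Position 2: none → 0 synonymous.
Position 3: GCU, GCA, GCG → 3 synonymous.
Total: 0 + 0 + 3 = 3.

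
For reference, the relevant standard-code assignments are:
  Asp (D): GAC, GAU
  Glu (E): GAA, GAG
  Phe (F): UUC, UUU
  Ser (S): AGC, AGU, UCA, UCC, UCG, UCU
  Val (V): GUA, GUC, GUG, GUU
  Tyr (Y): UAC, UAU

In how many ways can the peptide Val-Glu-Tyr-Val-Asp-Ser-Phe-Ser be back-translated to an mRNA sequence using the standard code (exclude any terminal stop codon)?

Val: 4 codons.
Glu: 2 codons.
Tyr: 2 codons.
Val: 4 codons.
Asp: 2 codons.
Ser: 6 codons.
Phe: 2 codons.
Ser: 6 codons.
4 × 2 × 2 × 4 × 2 × 6 × 2 × 6 = 9216.

9216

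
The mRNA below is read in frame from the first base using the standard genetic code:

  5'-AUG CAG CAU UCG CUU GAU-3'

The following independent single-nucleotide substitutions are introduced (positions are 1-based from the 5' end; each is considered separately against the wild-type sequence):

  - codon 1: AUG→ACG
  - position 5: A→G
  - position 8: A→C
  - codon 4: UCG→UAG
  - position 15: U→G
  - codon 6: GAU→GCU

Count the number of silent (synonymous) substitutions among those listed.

Codon 1: AUG (Met) → ACG (Thr) — missense.
Codon 2: CAG (Gln) → CGG (Arg) — missense.
Codon 3: CAU (His) → CCU (Pro) — missense.
Codon 4: UCG (Ser) → UAG (Stop) — nonsense.
Codon 5: CUU (Leu) → CUG (Leu) — synonymous.
Codon 6: GAU (Asp) → GCU (Ala) — missense.
Synonymous: 1 of 6.

1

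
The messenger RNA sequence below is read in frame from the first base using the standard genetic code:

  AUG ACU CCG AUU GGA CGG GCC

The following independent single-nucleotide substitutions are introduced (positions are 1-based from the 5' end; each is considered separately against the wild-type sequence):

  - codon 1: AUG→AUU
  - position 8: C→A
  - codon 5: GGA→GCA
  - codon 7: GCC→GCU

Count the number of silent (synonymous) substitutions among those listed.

1

Codon 1: AUG (Met) → AUU (Ile) — missense.
Codon 3: CCG (Pro) → CAG (Gln) — missense.
Codon 5: GGA (Gly) → GCA (Ala) — missense.
Codon 7: GCC (Ala) → GCU (Ala) — synonymous.
Synonymous: 1 of 4.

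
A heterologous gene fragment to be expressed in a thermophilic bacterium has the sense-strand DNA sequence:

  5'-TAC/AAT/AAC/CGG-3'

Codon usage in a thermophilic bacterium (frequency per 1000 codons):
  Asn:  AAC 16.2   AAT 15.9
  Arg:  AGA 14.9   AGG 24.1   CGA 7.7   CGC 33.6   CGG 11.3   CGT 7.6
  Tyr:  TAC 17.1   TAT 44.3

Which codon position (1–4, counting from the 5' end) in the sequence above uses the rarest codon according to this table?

4

Codon 1 TAC (Tyr): 17.1 per 1000.
Codon 2 AAT (Asn): 15.9 per 1000.
Codon 3 AAC (Asn): 16.2 per 1000.
Codon 4 CGG (Arg): 11.3 per 1000.
Lowest frequency is 11.3 at codon 4.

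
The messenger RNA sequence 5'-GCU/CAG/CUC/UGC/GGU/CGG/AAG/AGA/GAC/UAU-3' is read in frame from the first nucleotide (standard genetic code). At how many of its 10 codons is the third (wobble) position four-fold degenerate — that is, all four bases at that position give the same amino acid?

4

Codon 1 GCU (Ala): third position 4-fold.
Codon 2 CAG (Gln): third position 2-fold.
Codon 3 CUC (Leu): third position 4-fold.
Codon 4 UGC (Cys): third position 2-fold.
Codon 5 GGU (Gly): third position 4-fold.
Codon 6 CGG (Arg): third position 4-fold.
Codon 7 AAG (Lys): third position 2-fold.
Codon 8 AGA (Arg): third position 2-fold.
Codon 9 GAC (Asp): third position 2-fold.
Codon 10 UAU (Tyr): third position 2-fold.
Four-fold degenerate third positions: 4.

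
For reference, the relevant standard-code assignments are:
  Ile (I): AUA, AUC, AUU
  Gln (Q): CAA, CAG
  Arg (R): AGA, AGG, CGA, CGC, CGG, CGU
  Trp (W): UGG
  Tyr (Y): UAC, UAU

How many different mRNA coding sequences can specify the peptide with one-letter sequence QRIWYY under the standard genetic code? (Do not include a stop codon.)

Gln: 2 codons.
Arg: 6 codons.
Ile: 3 codons.
Trp: 1 codon.
Tyr: 2 codons.
Tyr: 2 codons.
2 × 6 × 3 × 1 × 2 × 2 = 144.

144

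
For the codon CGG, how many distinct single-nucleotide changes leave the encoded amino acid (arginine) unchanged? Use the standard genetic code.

Position 1: AGG → 1 synonymous.
Position 2: none → 0 synonymous.
Position 3: CGU, CGC, CGA → 3 synonymous.
Total: 1 + 0 + 3 = 4.

4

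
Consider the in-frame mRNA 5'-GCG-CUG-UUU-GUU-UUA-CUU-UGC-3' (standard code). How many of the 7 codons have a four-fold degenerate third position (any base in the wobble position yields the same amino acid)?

Codon 1 GCG (Ala): third position 4-fold.
Codon 2 CUG (Leu): third position 4-fold.
Codon 3 UUU (Phe): third position 2-fold.
Codon 4 GUU (Val): third position 4-fold.
Codon 5 UUA (Leu): third position 2-fold.
Codon 6 CUU (Leu): third position 4-fold.
Codon 7 UGC (Cys): third position 2-fold.
Four-fold degenerate third positions: 4.

4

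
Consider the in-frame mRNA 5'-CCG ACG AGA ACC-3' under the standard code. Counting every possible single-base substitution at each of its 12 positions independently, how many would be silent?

Codon 1 (CCG, Pro): 3 synonymous substitutions.
Codon 2 (ACG, Thr): 3 synonymous substitutions.
Codon 3 (AGA, Arg): 2 synonymous substitutions.
Codon 4 (ACC, Thr): 3 synonymous substitutions.
Total: 3 + 3 + 2 + 3 = 11.

11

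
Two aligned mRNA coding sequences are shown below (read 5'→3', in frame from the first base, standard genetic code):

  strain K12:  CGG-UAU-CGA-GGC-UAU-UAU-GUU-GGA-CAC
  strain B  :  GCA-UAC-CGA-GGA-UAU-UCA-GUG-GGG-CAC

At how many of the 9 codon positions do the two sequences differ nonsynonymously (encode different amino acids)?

Codon 1: CGG Arg / GCA Ala — nonsynonymous.
Codon 2: UAU Tyr / UAC Tyr — synonymous.
Codon 3: CGA Arg / CGA Arg — identical.
Codon 4: GGC Gly / GGA Gly — synonymous.
Codon 5: UAU Tyr / UAU Tyr — identical.
Codon 6: UAU Tyr / UCA Ser — nonsynonymous.
Codon 7: GUU Val / GUG Val — synonymous.
Codon 8: GGA Gly / GGG Gly — synonymous.
Codon 9: CAC His / CAC His — identical.
Nonsynonymous differences: 2.

2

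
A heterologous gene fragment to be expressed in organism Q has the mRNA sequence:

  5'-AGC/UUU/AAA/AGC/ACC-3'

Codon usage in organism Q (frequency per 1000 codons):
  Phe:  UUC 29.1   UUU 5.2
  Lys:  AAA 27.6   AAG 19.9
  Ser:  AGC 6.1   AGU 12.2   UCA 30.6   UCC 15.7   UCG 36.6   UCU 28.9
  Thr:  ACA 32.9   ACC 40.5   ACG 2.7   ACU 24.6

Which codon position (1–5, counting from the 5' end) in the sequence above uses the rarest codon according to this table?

2

Codon 1 AGC (Ser): 6.1 per 1000.
Codon 2 UUU (Phe): 5.2 per 1000.
Codon 3 AAA (Lys): 27.6 per 1000.
Codon 4 AGC (Ser): 6.1 per 1000.
Codon 5 ACC (Thr): 40.5 per 1000.
Lowest frequency is 5.2 at codon 2.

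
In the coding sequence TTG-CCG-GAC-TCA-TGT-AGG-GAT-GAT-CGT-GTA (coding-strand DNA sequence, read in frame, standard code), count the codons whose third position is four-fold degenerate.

Codon 1 TTG (Leu): third position 2-fold.
Codon 2 CCG (Pro): third position 4-fold.
Codon 3 GAC (Asp): third position 2-fold.
Codon 4 TCA (Ser): third position 4-fold.
Codon 5 TGT (Cys): third position 2-fold.
Codon 6 AGG (Arg): third position 2-fold.
Codon 7 GAT (Asp): third position 2-fold.
Codon 8 GAT (Asp): third position 2-fold.
Codon 9 CGT (Arg): third position 4-fold.
Codon 10 GTA (Val): third position 4-fold.
Four-fold degenerate third positions: 4.

4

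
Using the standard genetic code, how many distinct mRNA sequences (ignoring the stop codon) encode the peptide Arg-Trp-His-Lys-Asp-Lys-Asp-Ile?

Arg: 6 codons.
Trp: 1 codon.
His: 2 codons.
Lys: 2 codons.
Asp: 2 codons.
Lys: 2 codons.
Asp: 2 codons.
Ile: 3 codons.
6 × 1 × 2 × 2 × 2 × 2 × 2 × 3 = 576.

576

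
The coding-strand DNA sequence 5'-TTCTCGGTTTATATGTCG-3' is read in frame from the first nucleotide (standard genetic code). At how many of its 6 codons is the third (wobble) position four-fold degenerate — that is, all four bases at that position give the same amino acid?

Codon 1 TTC (Phe): third position 2-fold.
Codon 2 TCG (Ser): third position 4-fold.
Codon 3 GTT (Val): third position 4-fold.
Codon 4 TAT (Tyr): third position 2-fold.
Codon 5 ATG (Met): third position 1-fold.
Codon 6 TCG (Ser): third position 4-fold.
Four-fold degenerate third positions: 3.

3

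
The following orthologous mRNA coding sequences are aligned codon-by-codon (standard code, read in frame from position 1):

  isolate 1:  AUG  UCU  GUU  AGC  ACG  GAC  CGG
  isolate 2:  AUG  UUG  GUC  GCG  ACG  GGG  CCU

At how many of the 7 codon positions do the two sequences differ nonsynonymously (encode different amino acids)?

Codon 1: AUG Met / AUG Met — identical.
Codon 2: UCU Ser / UUG Leu — nonsynonymous.
Codon 3: GUU Val / GUC Val — synonymous.
Codon 4: AGC Ser / GCG Ala — nonsynonymous.
Codon 5: ACG Thr / ACG Thr — identical.
Codon 6: GAC Asp / GGG Gly — nonsynonymous.
Codon 7: CGG Arg / CCU Pro — nonsynonymous.
Nonsynonymous differences: 4.

4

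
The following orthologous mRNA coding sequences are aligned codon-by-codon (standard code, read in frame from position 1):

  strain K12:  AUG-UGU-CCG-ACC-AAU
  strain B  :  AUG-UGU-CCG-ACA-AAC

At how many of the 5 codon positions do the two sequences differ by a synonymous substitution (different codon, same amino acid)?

Codon 1: AUG Met / AUG Met — identical.
Codon 2: UGU Cys / UGU Cys — identical.
Codon 3: CCG Pro / CCG Pro — identical.
Codon 4: ACC Thr / ACA Thr — synonymous.
Codon 5: AAU Asn / AAC Asn — synonymous.
Synonymous differences: 2.

2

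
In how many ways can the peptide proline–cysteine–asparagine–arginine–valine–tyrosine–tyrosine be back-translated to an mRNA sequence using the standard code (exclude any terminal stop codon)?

1536

Pro: 4 codons.
Cys: 2 codons.
Asn: 2 codons.
Arg: 6 codons.
Val: 4 codons.
Tyr: 2 codons.
Tyr: 2 codons.
4 × 2 × 2 × 6 × 4 × 2 × 2 = 1536.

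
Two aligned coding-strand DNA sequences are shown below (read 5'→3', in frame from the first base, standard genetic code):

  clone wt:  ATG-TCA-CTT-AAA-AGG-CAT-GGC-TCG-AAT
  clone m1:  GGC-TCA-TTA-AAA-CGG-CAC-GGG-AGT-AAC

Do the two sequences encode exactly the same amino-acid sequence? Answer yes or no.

Codon 1: ATG Met / GGC Gly — nonsynonymous.
Codon 2: TCA Ser / TCA Ser — identical.
Codon 3: CTT Leu / TTA Leu — synonymous.
Codon 4: AAA Lys / AAA Lys — identical.
Codon 5: AGG Arg / CGG Arg — synonymous.
Codon 6: CAT His / CAC His — synonymous.
Codon 7: GGC Gly / GGG Gly — synonymous.
Codon 8: TCG Ser / AGT Ser — synonymous.
Codon 9: AAT Asn / AAC Asn — synonymous.
Nonsynonymous differences: 1 → different protein.

no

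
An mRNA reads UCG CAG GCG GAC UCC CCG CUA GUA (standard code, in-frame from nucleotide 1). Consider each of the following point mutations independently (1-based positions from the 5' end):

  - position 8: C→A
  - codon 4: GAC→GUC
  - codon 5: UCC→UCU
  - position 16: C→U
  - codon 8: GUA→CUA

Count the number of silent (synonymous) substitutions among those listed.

1

Codon 3: GCG (Ala) → GAG (Glu) — missense.
Codon 4: GAC (Asp) → GUC (Val) — missense.
Codon 5: UCC (Ser) → UCU (Ser) — synonymous.
Codon 6: CCG (Pro) → UCG (Ser) — missense.
Codon 8: GUA (Val) → CUA (Leu) — missense.
Synonymous: 1 of 5.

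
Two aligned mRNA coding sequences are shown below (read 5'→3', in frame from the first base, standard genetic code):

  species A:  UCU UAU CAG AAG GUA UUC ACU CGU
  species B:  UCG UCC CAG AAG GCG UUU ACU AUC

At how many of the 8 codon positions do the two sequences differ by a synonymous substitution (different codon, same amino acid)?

Codon 1: UCU Ser / UCG Ser — synonymous.
Codon 2: UAU Tyr / UCC Ser — nonsynonymous.
Codon 3: CAG Gln / CAG Gln — identical.
Codon 4: AAG Lys / AAG Lys — identical.
Codon 5: GUA Val / GCG Ala — nonsynonymous.
Codon 6: UUC Phe / UUU Phe — synonymous.
Codon 7: ACU Thr / ACU Thr — identical.
Codon 8: CGU Arg / AUC Ile — nonsynonymous.
Synonymous differences: 2.

2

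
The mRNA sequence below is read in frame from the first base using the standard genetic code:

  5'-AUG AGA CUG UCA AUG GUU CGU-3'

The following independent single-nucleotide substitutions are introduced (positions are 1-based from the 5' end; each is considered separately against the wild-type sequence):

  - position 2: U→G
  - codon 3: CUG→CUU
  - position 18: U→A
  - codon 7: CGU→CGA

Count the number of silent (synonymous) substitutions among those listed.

3

Codon 1: AUG (Met) → AGG (Arg) — missense.
Codon 3: CUG (Leu) → CUU (Leu) — synonymous.
Codon 6: GUU (Val) → GUA (Val) — synonymous.
Codon 7: CGU (Arg) → CGA (Arg) — synonymous.
Synonymous: 3 of 4.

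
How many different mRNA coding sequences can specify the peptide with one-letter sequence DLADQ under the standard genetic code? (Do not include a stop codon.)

Asp: 2 codons.
Leu: 6 codons.
Ala: 4 codons.
Asp: 2 codons.
Gln: 2 codons.
2 × 6 × 4 × 2 × 2 = 192.

192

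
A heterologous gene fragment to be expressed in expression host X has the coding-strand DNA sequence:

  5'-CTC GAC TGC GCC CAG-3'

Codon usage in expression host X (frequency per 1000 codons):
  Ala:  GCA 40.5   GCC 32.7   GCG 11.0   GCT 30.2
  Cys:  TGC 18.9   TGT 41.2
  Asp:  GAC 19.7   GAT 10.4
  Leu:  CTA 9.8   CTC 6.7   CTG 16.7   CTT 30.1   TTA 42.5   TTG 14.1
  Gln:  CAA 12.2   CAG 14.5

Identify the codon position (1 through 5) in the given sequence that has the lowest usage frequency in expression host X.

1

Codon 1 CTC (Leu): 6.7 per 1000.
Codon 2 GAC (Asp): 19.7 per 1000.
Codon 3 TGC (Cys): 18.9 per 1000.
Codon 4 GCC (Ala): 32.7 per 1000.
Codon 5 CAG (Gln): 14.5 per 1000.
Lowest frequency is 6.7 at codon 1.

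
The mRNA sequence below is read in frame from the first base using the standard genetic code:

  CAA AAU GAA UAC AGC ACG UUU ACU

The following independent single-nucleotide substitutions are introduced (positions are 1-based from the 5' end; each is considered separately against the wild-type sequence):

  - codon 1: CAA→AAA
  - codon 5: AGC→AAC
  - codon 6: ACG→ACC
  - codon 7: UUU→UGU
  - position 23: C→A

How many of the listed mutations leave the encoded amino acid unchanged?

Codon 1: CAA (Gln) → AAA (Lys) — missense.
Codon 5: AGC (Ser) → AAC (Asn) — missense.
Codon 6: ACG (Thr) → ACC (Thr) — synonymous.
Codon 7: UUU (Phe) → UGU (Cys) — missense.
Codon 8: ACU (Thr) → AAU (Asn) — missense.
Synonymous: 1 of 5.

1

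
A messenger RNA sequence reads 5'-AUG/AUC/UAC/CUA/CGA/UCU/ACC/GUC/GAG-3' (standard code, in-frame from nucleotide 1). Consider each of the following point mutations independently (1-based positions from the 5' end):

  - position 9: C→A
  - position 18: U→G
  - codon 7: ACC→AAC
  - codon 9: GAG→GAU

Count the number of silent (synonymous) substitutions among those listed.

Codon 3: UAC (Tyr) → UAA (Stop) — nonsense.
Codon 6: UCU (Ser) → UCG (Ser) — synonymous.
Codon 7: ACC (Thr) → AAC (Asn) — missense.
Codon 9: GAG (Glu) → GAU (Asp) — missense.
Synonymous: 1 of 4.

1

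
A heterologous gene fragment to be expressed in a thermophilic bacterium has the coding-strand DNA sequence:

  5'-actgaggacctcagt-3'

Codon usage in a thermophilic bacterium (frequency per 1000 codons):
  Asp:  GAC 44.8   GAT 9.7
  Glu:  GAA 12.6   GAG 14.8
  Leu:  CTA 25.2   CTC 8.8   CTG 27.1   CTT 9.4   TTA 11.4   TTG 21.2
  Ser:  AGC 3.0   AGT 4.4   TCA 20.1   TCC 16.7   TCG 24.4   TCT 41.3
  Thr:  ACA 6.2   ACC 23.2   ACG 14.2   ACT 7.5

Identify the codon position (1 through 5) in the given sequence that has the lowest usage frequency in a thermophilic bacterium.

Codon 1 ACT (Thr): 7.5 per 1000.
Codon 2 GAG (Glu): 14.8 per 1000.
Codon 3 GAC (Asp): 44.8 per 1000.
Codon 4 CTC (Leu): 8.8 per 1000.
Codon 5 AGT (Ser): 4.4 per 1000.
Lowest frequency is 4.4 at codon 5.

5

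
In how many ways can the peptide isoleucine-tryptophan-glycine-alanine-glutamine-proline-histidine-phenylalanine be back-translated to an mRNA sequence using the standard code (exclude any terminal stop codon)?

Ile: 3 codons.
Trp: 1 codon.
Gly: 4 codons.
Ala: 4 codons.
Gln: 2 codons.
Pro: 4 codons.
His: 2 codons.
Phe: 2 codons.
3 × 1 × 4 × 4 × 2 × 4 × 2 × 2 = 1536.

1536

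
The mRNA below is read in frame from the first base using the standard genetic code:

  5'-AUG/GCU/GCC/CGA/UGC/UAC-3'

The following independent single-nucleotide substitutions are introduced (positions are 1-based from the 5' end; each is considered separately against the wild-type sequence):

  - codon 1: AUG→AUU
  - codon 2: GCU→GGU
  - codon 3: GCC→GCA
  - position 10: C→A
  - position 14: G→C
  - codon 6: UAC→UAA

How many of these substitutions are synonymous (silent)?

2

Codon 1: AUG (Met) → AUU (Ile) — missense.
Codon 2: GCU (Ala) → GGU (Gly) — missense.
Codon 3: GCC (Ala) → GCA (Ala) — synonymous.
Codon 4: CGA (Arg) → AGA (Arg) — synonymous.
Codon 5: UGC (Cys) → UCC (Ser) — missense.
Codon 6: UAC (Tyr) → UAA (Stop) — nonsense.
Synonymous: 2 of 6.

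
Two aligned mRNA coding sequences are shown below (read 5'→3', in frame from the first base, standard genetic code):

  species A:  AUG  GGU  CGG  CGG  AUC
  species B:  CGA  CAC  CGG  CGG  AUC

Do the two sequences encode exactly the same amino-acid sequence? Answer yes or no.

Codon 1: AUG Met / CGA Arg — nonsynonymous.
Codon 2: GGU Gly / CAC His — nonsynonymous.
Codon 3: CGG Arg / CGG Arg — identical.
Codon 4: CGG Arg / CGG Arg — identical.
Codon 5: AUC Ile / AUC Ile — identical.
Nonsynonymous differences: 2 → different protein.

no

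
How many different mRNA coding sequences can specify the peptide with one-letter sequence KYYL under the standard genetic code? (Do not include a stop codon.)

Lys: 2 codons.
Tyr: 2 codons.
Tyr: 2 codons.
Leu: 6 codons.
2 × 2 × 2 × 6 = 48.

48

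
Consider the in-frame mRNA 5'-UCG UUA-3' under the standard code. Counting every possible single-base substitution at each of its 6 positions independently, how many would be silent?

5

Codon 1 (UCG, Ser): 3 synonymous substitutions.
Codon 2 (UUA, Leu): 2 synonymous substitutions.
Total: 3 + 2 = 5.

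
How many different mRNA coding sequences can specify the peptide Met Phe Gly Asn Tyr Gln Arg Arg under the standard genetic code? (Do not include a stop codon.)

2304

Met: 1 codon.
Phe: 2 codons.
Gly: 4 codons.
Asn: 2 codons.
Tyr: 2 codons.
Gln: 2 codons.
Arg: 6 codons.
Arg: 6 codons.
1 × 2 × 4 × 2 × 2 × 2 × 6 × 6 = 2304.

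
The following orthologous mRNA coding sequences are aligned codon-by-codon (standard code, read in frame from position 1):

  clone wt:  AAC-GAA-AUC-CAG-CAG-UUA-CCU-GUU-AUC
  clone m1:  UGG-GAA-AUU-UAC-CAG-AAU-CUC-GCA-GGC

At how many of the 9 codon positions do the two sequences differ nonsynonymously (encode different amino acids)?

6

Codon 1: AAC Asn / UGG Trp — nonsynonymous.
Codon 2: GAA Glu / GAA Glu — identical.
Codon 3: AUC Ile / AUU Ile — synonymous.
Codon 4: CAG Gln / UAC Tyr — nonsynonymous.
Codon 5: CAG Gln / CAG Gln — identical.
Codon 6: UUA Leu / AAU Asn — nonsynonymous.
Codon 7: CCU Pro / CUC Leu — nonsynonymous.
Codon 8: GUU Val / GCA Ala — nonsynonymous.
Codon 9: AUC Ile / GGC Gly — nonsynonymous.
Nonsynonymous differences: 6.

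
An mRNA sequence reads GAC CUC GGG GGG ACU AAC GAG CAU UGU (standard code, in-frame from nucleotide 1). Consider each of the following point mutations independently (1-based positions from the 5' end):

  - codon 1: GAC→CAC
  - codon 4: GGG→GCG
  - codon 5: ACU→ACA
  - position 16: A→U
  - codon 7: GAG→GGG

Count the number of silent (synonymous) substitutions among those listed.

1

Codon 1: GAC (Asp) → CAC (His) — missense.
Codon 4: GGG (Gly) → GCG (Ala) — missense.
Codon 5: ACU (Thr) → ACA (Thr) — synonymous.
Codon 6: AAC (Asn) → UAC (Tyr) — missense.
Codon 7: GAG (Glu) → GGG (Gly) — missense.
Synonymous: 1 of 5.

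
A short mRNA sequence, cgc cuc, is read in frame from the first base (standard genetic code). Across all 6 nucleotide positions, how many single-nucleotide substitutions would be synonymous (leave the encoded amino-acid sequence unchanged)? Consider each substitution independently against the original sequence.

Codon 1 (CGC, Arg): 3 synonymous substitutions.
Codon 2 (CUC, Leu): 3 synonymous substitutions.
Total: 3 + 3 = 6.

6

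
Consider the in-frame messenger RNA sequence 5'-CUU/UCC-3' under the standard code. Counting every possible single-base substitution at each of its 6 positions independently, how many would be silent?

Codon 1 (CUU, Leu): 3 synonymous substitutions.
Codon 2 (UCC, Ser): 3 synonymous substitutions.
Total: 3 + 3 = 6.

6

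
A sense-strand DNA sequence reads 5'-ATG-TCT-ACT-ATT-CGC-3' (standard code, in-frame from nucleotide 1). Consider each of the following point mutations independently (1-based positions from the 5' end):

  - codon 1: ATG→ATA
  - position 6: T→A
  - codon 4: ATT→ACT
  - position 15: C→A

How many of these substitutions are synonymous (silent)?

2

Codon 1: ATG (Met) → ATA (Ile) — missense.
Codon 2: TCT (Ser) → TCA (Ser) — synonymous.
Codon 4: ATT (Ile) → ACT (Thr) — missense.
Codon 5: CGC (Arg) → CGA (Arg) — synonymous.
Synonymous: 2 of 4.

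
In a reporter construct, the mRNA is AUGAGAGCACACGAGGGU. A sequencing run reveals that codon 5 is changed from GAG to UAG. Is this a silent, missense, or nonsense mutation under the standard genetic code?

Position 13 falls in codon 5: GAG → Glu.
After the substitution the codon is UAG → Stop.
The new codon is a stop codon, so this is a nonsense mutation.

nonsense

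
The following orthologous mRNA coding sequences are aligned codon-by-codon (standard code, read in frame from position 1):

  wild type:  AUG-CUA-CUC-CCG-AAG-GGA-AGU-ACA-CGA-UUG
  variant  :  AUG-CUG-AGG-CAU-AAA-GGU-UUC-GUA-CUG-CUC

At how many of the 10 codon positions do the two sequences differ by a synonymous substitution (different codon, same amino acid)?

Codon 1: AUG Met / AUG Met — identical.
Codon 2: CUA Leu / CUG Leu — synonymous.
Codon 3: CUC Leu / AGG Arg — nonsynonymous.
Codon 4: CCG Pro / CAU His — nonsynonymous.
Codon 5: AAG Lys / AAA Lys — synonymous.
Codon 6: GGA Gly / GGU Gly — synonymous.
Codon 7: AGU Ser / UUC Phe — nonsynonymous.
Codon 8: ACA Thr / GUA Val — nonsynonymous.
Codon 9: CGA Arg / CUG Leu — nonsynonymous.
Codon 10: UUG Leu / CUC Leu — synonymous.
Synonymous differences: 4.

4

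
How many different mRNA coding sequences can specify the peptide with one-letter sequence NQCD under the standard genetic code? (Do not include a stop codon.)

Asn: 2 codons.
Gln: 2 codons.
Cys: 2 codons.
Asp: 2 codons.
2 × 2 × 2 × 2 = 16.

16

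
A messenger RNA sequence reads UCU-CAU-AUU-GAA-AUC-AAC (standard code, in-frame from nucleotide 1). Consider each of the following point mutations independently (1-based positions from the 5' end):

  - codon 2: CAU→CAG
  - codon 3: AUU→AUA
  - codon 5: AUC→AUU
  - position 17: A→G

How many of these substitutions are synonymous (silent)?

2

Codon 2: CAU (His) → CAG (Gln) — missense.
Codon 3: AUU (Ile) → AUA (Ile) — synonymous.
Codon 5: AUC (Ile) → AUU (Ile) — synonymous.
Codon 6: AAC (Asn) → AGC (Ser) — missense.
Synonymous: 2 of 4.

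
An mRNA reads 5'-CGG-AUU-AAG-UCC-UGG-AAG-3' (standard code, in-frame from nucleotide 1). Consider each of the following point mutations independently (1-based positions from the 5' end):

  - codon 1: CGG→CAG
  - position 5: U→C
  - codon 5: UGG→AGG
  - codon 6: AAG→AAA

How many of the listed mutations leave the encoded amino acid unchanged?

Codon 1: CGG (Arg) → CAG (Gln) — missense.
Codon 2: AUU (Ile) → ACU (Thr) — missense.
Codon 5: UGG (Trp) → AGG (Arg) — missense.
Codon 6: AAG (Lys) → AAA (Lys) — synonymous.
Synonymous: 1 of 4.

1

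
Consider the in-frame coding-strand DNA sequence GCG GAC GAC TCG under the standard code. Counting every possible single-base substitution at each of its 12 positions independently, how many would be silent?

Codon 1 (GCG, Ala): 3 synonymous substitutions.
Codon 2 (GAC, Asp): 1 synonymous substitution.
Codon 3 (GAC, Asp): 1 synonymous substitution.
Codon 4 (TCG, Ser): 3 synonymous substitutions.
Total: 3 + 1 + 1 + 3 = 8.

8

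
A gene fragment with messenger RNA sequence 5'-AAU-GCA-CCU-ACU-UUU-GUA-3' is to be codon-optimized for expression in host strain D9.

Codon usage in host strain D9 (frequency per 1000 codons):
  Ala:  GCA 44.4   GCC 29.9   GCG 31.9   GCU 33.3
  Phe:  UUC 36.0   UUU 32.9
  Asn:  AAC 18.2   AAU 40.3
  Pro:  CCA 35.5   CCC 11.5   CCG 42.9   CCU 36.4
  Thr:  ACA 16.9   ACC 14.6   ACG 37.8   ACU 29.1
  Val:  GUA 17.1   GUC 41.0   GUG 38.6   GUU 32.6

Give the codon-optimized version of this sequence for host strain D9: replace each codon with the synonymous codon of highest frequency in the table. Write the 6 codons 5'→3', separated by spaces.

AAU GCA CCG ACG UUC GUC

Codon 1 (Asn): best is AAU at 40.3.
Codon 2 (Ala): best is GCA at 44.4.
Codon 3 (Pro): best is CCG at 42.9.
Codon 4 (Thr): best is ACG at 37.8.
Codon 5 (Phe): best is UUC at 36.0.
Codon 6 (Val): best is GUC at 41.0.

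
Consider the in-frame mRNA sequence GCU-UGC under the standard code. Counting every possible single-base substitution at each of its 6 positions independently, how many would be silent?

4

Codon 1 (GCU, Ala): 3 synonymous substitutions.
Codon 2 (UGC, Cys): 1 synonymous substitution.
Total: 3 + 1 = 4.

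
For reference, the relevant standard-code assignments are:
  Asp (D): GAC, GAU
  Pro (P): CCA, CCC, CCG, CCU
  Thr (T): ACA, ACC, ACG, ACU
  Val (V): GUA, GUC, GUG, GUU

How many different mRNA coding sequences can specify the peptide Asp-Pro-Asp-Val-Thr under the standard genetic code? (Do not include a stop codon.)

Asp: 2 codons.
Pro: 4 codons.
Asp: 2 codons.
Val: 4 codons.
Thr: 4 codons.
2 × 4 × 2 × 4 × 4 = 256.

256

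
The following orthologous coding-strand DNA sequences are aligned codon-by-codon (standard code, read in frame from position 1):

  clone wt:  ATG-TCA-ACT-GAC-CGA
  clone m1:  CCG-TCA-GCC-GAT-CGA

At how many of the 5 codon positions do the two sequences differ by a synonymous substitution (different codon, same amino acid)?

Codon 1: ATG Met / CCG Pro — nonsynonymous.
Codon 2: TCA Ser / TCA Ser — identical.
Codon 3: ACT Thr / GCC Ala — nonsynonymous.
Codon 4: GAC Asp / GAT Asp — synonymous.
Codon 5: CGA Arg / CGA Arg — identical.
Synonymous differences: 1.

1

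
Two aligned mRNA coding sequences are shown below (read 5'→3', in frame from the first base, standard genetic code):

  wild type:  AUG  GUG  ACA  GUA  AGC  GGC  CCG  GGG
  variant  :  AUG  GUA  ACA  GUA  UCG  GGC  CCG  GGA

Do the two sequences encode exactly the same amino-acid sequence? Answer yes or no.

Codon 1: AUG Met / AUG Met — identical.
Codon 2: GUG Val / GUA Val — synonymous.
Codon 3: ACA Thr / ACA Thr — identical.
Codon 4: GUA Val / GUA Val — identical.
Codon 5: AGC Ser / UCG Ser — synonymous.
Codon 6: GGC Gly / GGC Gly — identical.
Codon 7: CCG Pro / CCG Pro — identical.
Codon 8: GGG Gly / GGA Gly — synonymous.
Nonsynonymous differences: 0 → same protein.

yes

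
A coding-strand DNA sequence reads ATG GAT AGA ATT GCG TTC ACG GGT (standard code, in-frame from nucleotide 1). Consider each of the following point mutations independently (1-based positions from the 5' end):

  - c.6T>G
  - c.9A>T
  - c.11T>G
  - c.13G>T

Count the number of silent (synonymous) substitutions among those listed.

Codon 2: GAT (Asp) → GAG (Glu) — missense.
Codon 3: AGA (Arg) → AGT (Ser) — missense.
Codon 4: ATT (Ile) → AGT (Ser) — missense.
Codon 5: GCG (Ala) → TCG (Ser) — missense.
Synonymous: 0 of 4.

0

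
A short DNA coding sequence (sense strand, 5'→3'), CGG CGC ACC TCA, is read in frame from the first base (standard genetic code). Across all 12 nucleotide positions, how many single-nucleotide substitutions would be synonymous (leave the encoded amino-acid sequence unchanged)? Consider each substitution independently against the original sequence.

Codon 1 (CGG, Arg): 4 synonymous substitutions.
Codon 2 (CGC, Arg): 3 synonymous substitutions.
Codon 3 (ACC, Thr): 3 synonymous substitutions.
Codon 4 (TCA, Ser): 3 synonymous substitutions.
Total: 4 + 3 + 3 + 3 = 13.

13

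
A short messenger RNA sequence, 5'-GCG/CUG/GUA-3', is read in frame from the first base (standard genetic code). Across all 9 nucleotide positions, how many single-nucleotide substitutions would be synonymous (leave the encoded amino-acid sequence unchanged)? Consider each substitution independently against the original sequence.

Codon 1 (GCG, Ala): 3 synonymous substitutions.
Codon 2 (CUG, Leu): 4 synonymous substitutions.
Codon 3 (GUA, Val): 3 synonymous substitutions.
Total: 3 + 4 + 3 = 10.

10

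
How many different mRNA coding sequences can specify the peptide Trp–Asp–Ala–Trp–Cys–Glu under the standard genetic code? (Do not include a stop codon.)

Trp: 1 codon.
Asp: 2 codons.
Ala: 4 codons.
Trp: 1 codon.
Cys: 2 codons.
Glu: 2 codons.
1 × 2 × 4 × 1 × 2 × 2 = 32.

32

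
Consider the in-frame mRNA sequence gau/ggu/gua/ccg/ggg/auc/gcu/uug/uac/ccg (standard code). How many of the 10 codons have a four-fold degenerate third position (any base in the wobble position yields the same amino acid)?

6

Codon 1 GAU (Asp): third position 2-fold.
Codon 2 GGU (Gly): third position 4-fold.
Codon 3 GUA (Val): third position 4-fold.
Codon 4 CCG (Pro): third position 4-fold.
Codon 5 GGG (Gly): third position 4-fold.
Codon 6 AUC (Ile): third position 3-fold.
Codon 7 GCU (Ala): third position 4-fold.
Codon 8 UUG (Leu): third position 2-fold.
Codon 9 UAC (Tyr): third position 2-fold.
Codon 10 CCG (Pro): third position 4-fold.
Four-fold degenerate third positions: 6.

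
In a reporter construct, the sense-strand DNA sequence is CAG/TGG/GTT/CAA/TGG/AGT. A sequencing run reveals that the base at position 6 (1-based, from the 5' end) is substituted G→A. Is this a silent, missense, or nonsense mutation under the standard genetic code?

nonsense

Position 6 falls in codon 2: TGG → Trp.
After the substitution the codon is TGA → Stop.
The new codon is a stop codon, so this is a nonsense mutation.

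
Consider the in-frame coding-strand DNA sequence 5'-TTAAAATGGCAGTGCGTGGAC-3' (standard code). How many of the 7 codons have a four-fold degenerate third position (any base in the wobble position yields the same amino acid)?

Codon 1 TTA (Leu): third position 2-fold.
Codon 2 AAA (Lys): third position 2-fold.
Codon 3 TGG (Trp): third position 1-fold.
Codon 4 CAG (Gln): third position 2-fold.
Codon 5 TGC (Cys): third position 2-fold.
Codon 6 GTG (Val): third position 4-fold.
Codon 7 GAC (Asp): third position 2-fold.
Four-fold degenerate third positions: 1.

1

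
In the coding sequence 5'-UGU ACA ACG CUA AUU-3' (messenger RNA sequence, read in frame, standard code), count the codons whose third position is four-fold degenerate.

Codon 1 UGU (Cys): third position 2-fold.
Codon 2 ACA (Thr): third position 4-fold.
Codon 3 ACG (Thr): third position 4-fold.
Codon 4 CUA (Leu): third position 4-fold.
Codon 5 AUU (Ile): third position 3-fold.
Four-fold degenerate third positions: 3.

3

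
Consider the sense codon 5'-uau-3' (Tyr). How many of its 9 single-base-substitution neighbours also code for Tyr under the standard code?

Position 1: none → 0 synonymous.
Position 2: none → 0 synonymous.
Position 3: UAC → 1 synonymous.
Total: 0 + 0 + 1 = 1.

1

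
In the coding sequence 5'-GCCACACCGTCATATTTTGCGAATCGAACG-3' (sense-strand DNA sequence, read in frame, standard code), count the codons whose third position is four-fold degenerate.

Codon 1 GCC (Ala): third position 4-fold.
Codon 2 ACA (Thr): third position 4-fold.
Codon 3 CCG (Pro): third position 4-fold.
Codon 4 TCA (Ser): third position 4-fold.
Codon 5 TAT (Tyr): third position 2-fold.
Codon 6 TTT (Phe): third position 2-fold.
Codon 7 GCG (Ala): third position 4-fold.
Codon 8 AAT (Asn): third position 2-fold.
Codon 9 CGA (Arg): third position 4-fold.
Codon 10 ACG (Thr): third position 4-fold.
Four-fold degenerate third positions: 7.

7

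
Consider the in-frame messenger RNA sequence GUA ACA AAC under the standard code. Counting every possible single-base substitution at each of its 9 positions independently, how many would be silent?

7

Codon 1 (GUA, Val): 3 synonymous substitutions.
Codon 2 (ACA, Thr): 3 synonymous substitutions.
Codon 3 (AAC, Asn): 1 synonymous substitution.
Total: 3 + 3 + 1 = 7.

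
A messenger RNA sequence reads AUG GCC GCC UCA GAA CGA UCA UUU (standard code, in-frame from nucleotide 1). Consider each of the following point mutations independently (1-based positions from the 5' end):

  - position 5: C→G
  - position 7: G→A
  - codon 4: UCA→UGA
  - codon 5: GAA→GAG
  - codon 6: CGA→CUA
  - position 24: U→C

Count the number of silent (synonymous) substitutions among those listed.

2

Codon 2: GCC (Ala) → GGC (Gly) — missense.
Codon 3: GCC (Ala) → ACC (Thr) — missense.
Codon 4: UCA (Ser) → UGA (Stop) — nonsense.
Codon 5: GAA (Glu) → GAG (Glu) — synonymous.
Codon 6: CGA (Arg) → CUA (Leu) — missense.
Codon 8: UUU (Phe) → UUC (Phe) — synonymous.
Synonymous: 2 of 6.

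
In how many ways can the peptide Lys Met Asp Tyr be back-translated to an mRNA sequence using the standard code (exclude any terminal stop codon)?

Lys: 2 codons.
Met: 1 codon.
Asp: 2 codons.
Tyr: 2 codons.
2 × 1 × 2 × 2 = 8.

8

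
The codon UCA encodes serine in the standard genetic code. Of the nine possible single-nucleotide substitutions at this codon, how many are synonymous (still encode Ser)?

3

Position 1: none → 0 synonymous.
Position 2: none → 0 synonymous.
Position 3: UCU, UCC, UCG → 3 synonymous.
Total: 0 + 0 + 3 = 3.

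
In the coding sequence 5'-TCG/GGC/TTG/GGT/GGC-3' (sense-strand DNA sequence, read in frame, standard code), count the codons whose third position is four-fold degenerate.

4

Codon 1 TCG (Ser): third position 4-fold.
Codon 2 GGC (Gly): third position 4-fold.
Codon 3 TTG (Leu): third position 2-fold.
Codon 4 GGT (Gly): third position 4-fold.
Codon 5 GGC (Gly): third position 4-fold.
Four-fold degenerate third positions: 4.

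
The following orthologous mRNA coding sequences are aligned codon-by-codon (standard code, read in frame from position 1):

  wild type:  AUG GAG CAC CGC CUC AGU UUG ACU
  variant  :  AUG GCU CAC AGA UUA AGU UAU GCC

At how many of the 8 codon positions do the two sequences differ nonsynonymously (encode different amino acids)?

Codon 1: AUG Met / AUG Met — identical.
Codon 2: GAG Glu / GCU Ala — nonsynonymous.
Codon 3: CAC His / CAC His — identical.
Codon 4: CGC Arg / AGA Arg — synonymous.
Codon 5: CUC Leu / UUA Leu — synonymous.
Codon 6: AGU Ser / AGU Ser — identical.
Codon 7: UUG Leu / UAU Tyr — nonsynonymous.
Codon 8: ACU Thr / GCC Ala — nonsynonymous.
Nonsynonymous differences: 3.

3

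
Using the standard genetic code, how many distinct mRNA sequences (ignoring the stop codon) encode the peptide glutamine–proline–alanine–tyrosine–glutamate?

Gln: 2 codons.
Pro: 4 codons.
Ala: 4 codons.
Tyr: 2 codons.
Glu: 2 codons.
2 × 4 × 4 × 2 × 2 = 128.

128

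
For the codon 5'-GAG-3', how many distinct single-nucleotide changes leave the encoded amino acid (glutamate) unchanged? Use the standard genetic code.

1

Position 1: none → 0 synonymous.
Position 2: none → 0 synonymous.
Position 3: GAA → 1 synonymous.
Total: 0 + 0 + 1 = 1.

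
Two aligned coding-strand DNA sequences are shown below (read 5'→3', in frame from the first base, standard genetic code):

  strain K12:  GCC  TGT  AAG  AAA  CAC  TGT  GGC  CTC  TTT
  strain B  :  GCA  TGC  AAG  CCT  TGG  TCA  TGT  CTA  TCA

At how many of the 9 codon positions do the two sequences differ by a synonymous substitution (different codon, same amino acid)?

Codon 1: GCC Ala / GCA Ala — synonymous.
Codon 2: TGT Cys / TGC Cys — synonymous.
Codon 3: AAG Lys / AAG Lys — identical.
Codon 4: AAA Lys / CCT Pro — nonsynonymous.
Codon 5: CAC His / TGG Trp — nonsynonymous.
Codon 6: TGT Cys / TCA Ser — nonsynonymous.
Codon 7: GGC Gly / TGT Cys — nonsynonymous.
Codon 8: CTC Leu / CTA Leu — synonymous.
Codon 9: TTT Phe / TCA Ser — nonsynonymous.
Synonymous differences: 3.

3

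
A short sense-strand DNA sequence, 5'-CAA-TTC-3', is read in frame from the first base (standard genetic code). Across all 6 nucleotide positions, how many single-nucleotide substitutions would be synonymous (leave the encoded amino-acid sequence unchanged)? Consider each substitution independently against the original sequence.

2

Codon 1 (CAA, Gln): 1 synonymous substitution.
Codon 2 (TTC, Phe): 1 synonymous substitution.
Total: 1 + 1 = 2.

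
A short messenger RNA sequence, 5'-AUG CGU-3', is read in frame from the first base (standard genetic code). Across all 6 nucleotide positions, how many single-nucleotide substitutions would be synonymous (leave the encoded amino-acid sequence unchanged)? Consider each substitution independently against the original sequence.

3

Codon 1 (AUG, Met): 0 synonymous substitutions.
Codon 2 (CGU, Arg): 3 synonymous substitutions.
Total: 0 + 3 = 3.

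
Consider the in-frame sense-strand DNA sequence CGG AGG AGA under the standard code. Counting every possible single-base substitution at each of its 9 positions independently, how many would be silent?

Codon 1 (CGG, Arg): 4 synonymous substitutions.
Codon 2 (AGG, Arg): 2 synonymous substitutions.
Codon 3 (AGA, Arg): 2 synonymous substitutions.
Total: 4 + 2 + 2 = 8.

8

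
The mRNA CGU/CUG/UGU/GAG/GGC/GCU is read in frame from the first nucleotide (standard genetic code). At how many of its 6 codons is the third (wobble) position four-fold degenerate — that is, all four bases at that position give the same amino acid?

Codon 1 CGU (Arg): third position 4-fold.
Codon 2 CUG (Leu): third position 4-fold.
Codon 3 UGU (Cys): third position 2-fold.
Codon 4 GAG (Glu): third position 2-fold.
Codon 5 GGC (Gly): third position 4-fold.
Codon 6 GCU (Ala): third position 4-fold.
Four-fold degenerate third positions: 4.

4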